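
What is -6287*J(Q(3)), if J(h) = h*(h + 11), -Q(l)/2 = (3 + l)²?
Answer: -27612504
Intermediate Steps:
Q(l) = -2*(3 + l)²
J(h) = h*(11 + h)
-6287*J(Q(3)) = -6287*(-2*(3 + 3)²)*(11 - 2*(3 + 3)²) = -6287*(-2*6²)*(11 - 2*6²) = -6287*(-2*36)*(11 - 2*36) = -(-452664)*(11 - 72) = -(-452664)*(-61) = -6287*4392 = -27612504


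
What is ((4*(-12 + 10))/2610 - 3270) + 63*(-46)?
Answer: -8049244/1305 ≈ -6168.0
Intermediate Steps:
((4*(-12 + 10))/2610 - 3270) + 63*(-46) = ((4*(-2))*(1/2610) - 3270) - 2898 = (-8*1/2610 - 3270) - 2898 = (-4/1305 - 3270) - 2898 = -4267354/1305 - 2898 = -8049244/1305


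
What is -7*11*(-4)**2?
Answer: -1232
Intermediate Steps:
-7*11*(-4)**2 = -77*16 = -1232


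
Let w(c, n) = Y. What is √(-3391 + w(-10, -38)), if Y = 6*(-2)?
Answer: I*√3403 ≈ 58.335*I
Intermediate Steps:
Y = -12
w(c, n) = -12
√(-3391 + w(-10, -38)) = √(-3391 - 12) = √(-3403) = I*√3403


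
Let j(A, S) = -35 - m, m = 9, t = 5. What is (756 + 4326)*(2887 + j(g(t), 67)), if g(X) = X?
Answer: 14448126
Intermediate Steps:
j(A, S) = -44 (j(A, S) = -35 - 1*9 = -35 - 9 = -44)
(756 + 4326)*(2887 + j(g(t), 67)) = (756 + 4326)*(2887 - 44) = 5082*2843 = 14448126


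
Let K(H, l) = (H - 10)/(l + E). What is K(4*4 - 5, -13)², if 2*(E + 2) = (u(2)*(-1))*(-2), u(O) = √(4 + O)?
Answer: (15 - √6)⁻² ≈ 0.0063486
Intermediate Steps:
E = -2 + √6 (E = -2 + ((√(4 + 2)*(-1))*(-2))/2 = -2 + ((√6*(-1))*(-2))/2 = -2 + (-√6*(-2))/2 = -2 + (2*√6)/2 = -2 + √6 ≈ 0.44949)
K(H, l) = (-10 + H)/(-2 + l + √6) (K(H, l) = (H - 10)/(l + (-2 + √6)) = (-10 + H)/(-2 + l + √6))
K(4*4 - 5, -13)² = ((-10 + (4*4 - 5))/(-2 - 13 + √6))² = ((-10 + (16 - 5))/(-15 + √6))² = ((-10 + 11)/(-15 + √6))² = (1/(-15 + √6))² = (-15 + √6)⁻²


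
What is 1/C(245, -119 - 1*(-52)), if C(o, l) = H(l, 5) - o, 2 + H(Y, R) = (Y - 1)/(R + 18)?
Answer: -23/5749 ≈ -0.0040007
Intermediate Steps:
H(Y, R) = -2 + (-1 + Y)/(18 + R) (H(Y, R) = -2 + (Y - 1)/(R + 18) = -2 + (-1 + Y)/(18 + R))
C(o, l) = -47/23 - o + l/23 (C(o, l) = (-37 + l - 2*5)/(18 + 5) - o = (-37 + l - 10)/23 - o = (-47 + l)/23 - o = (-47/23 + l/23) - o = -47/23 - o + l/23)
1/C(245, -119 - 1*(-52)) = 1/(-47/23 - 1*245 + (-119 - 1*(-52))/23) = 1/(-47/23 - 245 + (-119 + 52)/23) = 1/(-47/23 - 245 + (1/23)*(-67)) = 1/(-47/23 - 245 - 67/23) = 1/(-5749/23) = -23/5749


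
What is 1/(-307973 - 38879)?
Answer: -1/346852 ≈ -2.8831e-6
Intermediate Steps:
1/(-307973 - 38879) = 1/(-346852) = -1/346852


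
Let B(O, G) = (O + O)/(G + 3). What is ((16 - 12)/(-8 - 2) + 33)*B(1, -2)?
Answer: 326/5 ≈ 65.200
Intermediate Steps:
B(O, G) = 2*O/(3 + G) (B(O, G) = (2*O)/(3 + G) = 2*O/(3 + G))
((16 - 12)/(-8 - 2) + 33)*B(1, -2) = ((16 - 12)/(-8 - 2) + 33)*(2*1/(3 - 2)) = (4/(-10) + 33)*(2*1/1) = (4*(-⅒) + 33)*(2*1*1) = (-⅖ + 33)*2 = (163/5)*2 = 326/5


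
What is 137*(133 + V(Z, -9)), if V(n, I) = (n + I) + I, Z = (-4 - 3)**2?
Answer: 22468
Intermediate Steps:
Z = 49 (Z = (-7)**2 = 49)
V(n, I) = n + 2*I (V(n, I) = (I + n) + I = n + 2*I)
137*(133 + V(Z, -9)) = 137*(133 + (49 + 2*(-9))) = 137*(133 + (49 - 18)) = 137*(133 + 31) = 137*164 = 22468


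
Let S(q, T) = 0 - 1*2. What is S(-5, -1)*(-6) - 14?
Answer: -2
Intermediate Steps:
S(q, T) = -2 (S(q, T) = 0 - 2 = -2)
S(-5, -1)*(-6) - 14 = -2*(-6) - 14 = 12 - 14 = -2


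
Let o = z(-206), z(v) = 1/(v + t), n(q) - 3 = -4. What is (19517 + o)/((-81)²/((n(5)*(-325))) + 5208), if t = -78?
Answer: 600472925/160853908 ≈ 3.7330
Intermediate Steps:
n(q) = -1 (n(q) = 3 - 4 = -1)
z(v) = 1/(-78 + v) (z(v) = 1/(v - 78) = 1/(-78 + v))
o = -1/284 (o = 1/(-78 - 206) = 1/(-284) = -1/284 ≈ -0.0035211)
(19517 + o)/((-81)²/((n(5)*(-325))) + 5208) = (19517 - 1/284)/((-81)²/((-1*(-325))) + 5208) = 5542827/(284*(6561/325 + 5208)) = 5542827/(284*(1699161/325)) = (5542827/284)*(325/1699161) = 600472925/160853908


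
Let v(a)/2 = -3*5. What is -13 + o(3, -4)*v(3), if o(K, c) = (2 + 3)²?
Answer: -763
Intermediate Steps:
v(a) = -30 (v(a) = 2*(-3*5) = 2*(-15) = -30)
o(K, c) = 25 (o(K, c) = 5² = 25)
-13 + o(3, -4)*v(3) = -13 + 25*(-30) = -13 - 750 = -763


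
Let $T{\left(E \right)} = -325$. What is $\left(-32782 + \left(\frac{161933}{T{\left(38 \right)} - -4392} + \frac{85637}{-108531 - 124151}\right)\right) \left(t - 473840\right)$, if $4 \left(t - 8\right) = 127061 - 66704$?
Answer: $\frac{685015810426308297}{45605672} \approx 1.502 \cdot 10^{10}$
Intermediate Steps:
$t = \frac{60389}{4}$ ($t = 8 + \frac{127061 - 66704}{4} = 8 + \frac{1}{4} \cdot 60357 = 8 + \frac{60357}{4} = \frac{60389}{4} \approx 15097.0$)
$\left(-32782 + \left(\frac{161933}{T{\left(38 \right)} - -4392} + \frac{85637}{-108531 - 124151}\right)\right) \left(t - 473840\right) = \left(-32782 + \left(\frac{161933}{-325 - -4392} + \frac{85637}{-108531 - 124151}\right)\right) \left(\frac{60389}{4} - 473840\right) = \left(-32782 + \left(\frac{161933}{-325 + 4392} + \frac{85637}{-232682}\right)\right) \left(- \frac{1834971}{4}\right) = \left(-32782 + \left(\frac{161933}{4067} + 85637 \left(- \frac{1}{232682}\right)\right)\right) \left(- \frac{1834971}{4}\right) = \left(-32782 + \left(161933 \cdot \frac{1}{4067} - \frac{85637}{232682}\right)\right) \left(- \frac{1834971}{4}\right) = \left(-32782 + \left(\frac{1951}{49} - \frac{85637}{232682}\right)\right) \left(- \frac{1834971}{4}\right) = \left(-32782 + \frac{449766369}{11401418}\right) \left(- \frac{1834971}{4}\right) = \left(- \frac{373311518507}{11401418}\right) \left(- \frac{1834971}{4}\right) = \frac{685015810426308297}{45605672}$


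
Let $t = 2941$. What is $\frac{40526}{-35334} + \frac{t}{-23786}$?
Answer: $- \frac{533934365}{420227262} \approx -1.2706$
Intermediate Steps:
$\frac{40526}{-35334} + \frac{t}{-23786} = \frac{40526}{-35334} + \frac{2941}{-23786} = 40526 \left(- \frac{1}{35334}\right) + 2941 \left(- \frac{1}{23786}\right) = - \frac{20263}{17667} - \frac{2941}{23786} = - \frac{533934365}{420227262}$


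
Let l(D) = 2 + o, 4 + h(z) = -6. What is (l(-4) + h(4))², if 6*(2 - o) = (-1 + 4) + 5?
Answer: 484/9 ≈ 53.778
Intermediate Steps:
h(z) = -10 (h(z) = -4 - 6 = -10)
o = ⅔ (o = 2 - ((-1 + 4) + 5)/6 = 2 - (3 + 5)/6 = 2 - ⅙*8 = 2 - 4/3 = ⅔ ≈ 0.66667)
l(D) = 8/3 (l(D) = 2 + ⅔ = 8/3)
(l(-4) + h(4))² = (8/3 - 10)² = (-22/3)² = 484/9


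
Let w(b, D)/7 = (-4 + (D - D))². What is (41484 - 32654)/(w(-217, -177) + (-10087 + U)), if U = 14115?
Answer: 883/414 ≈ 2.1329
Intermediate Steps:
w(b, D) = 112 (w(b, D) = 7*(-4 + (D - D))² = 7*(-4 + 0)² = 7*(-4)² = 7*16 = 112)
(41484 - 32654)/(w(-217, -177) + (-10087 + U)) = (41484 - 32654)/(112 + (-10087 + 14115)) = 8830/(112 + 4028) = 8830/4140 = 8830*(1/4140) = 883/414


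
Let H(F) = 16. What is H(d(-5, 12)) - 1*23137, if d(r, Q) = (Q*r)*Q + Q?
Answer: -23121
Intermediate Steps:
d(r, Q) = Q + r*Q**2 (d(r, Q) = r*Q**2 + Q = Q + r*Q**2)
H(d(-5, 12)) - 1*23137 = 16 - 1*23137 = 16 - 23137 = -23121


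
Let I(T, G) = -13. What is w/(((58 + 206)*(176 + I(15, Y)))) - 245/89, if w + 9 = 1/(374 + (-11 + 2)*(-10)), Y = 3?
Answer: -4892249335/1777049472 ≈ -2.7530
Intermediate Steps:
w = -4175/464 (w = -9 + 1/(374 + (-11 + 2)*(-10)) = -9 + 1/(374 - 9*(-10)) = -9 + 1/(374 + 90) = -9 + 1/464 = -4175/464 ≈ -8.9978)
w/(((58 + 206)*(176 + I(15, Y)))) - 245/89 = -4175*1/((58 + 206)*(176 - 13))/464 - 245/89 = -4175/(464*(264*163)) - 245*1/89 = -4175/464/43032 - 245/89 = -4175/464*1/43032 - 245/89 = -4175/19966848 - 245/89 = -4892249335/1777049472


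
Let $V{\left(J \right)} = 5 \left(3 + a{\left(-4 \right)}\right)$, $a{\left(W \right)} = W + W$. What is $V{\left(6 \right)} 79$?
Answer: $-1975$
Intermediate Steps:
$a{\left(W \right)} = 2 W$
$V{\left(J \right)} = -25$ ($V{\left(J \right)} = 5 \left(3 + 2 \left(-4\right)\right) = 5 \left(3 - 8\right) = 5 \left(-5\right) = -25$)
$V{\left(6 \right)} 79 = \left(-25\right) 79 = -1975$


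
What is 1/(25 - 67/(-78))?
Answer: 78/2017 ≈ 0.038671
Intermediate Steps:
1/(25 - 67/(-78)) = 1/(25 - 67*(-1/78)) = 1/(25 + 67/78) = 1/(2017/78) = 78/2017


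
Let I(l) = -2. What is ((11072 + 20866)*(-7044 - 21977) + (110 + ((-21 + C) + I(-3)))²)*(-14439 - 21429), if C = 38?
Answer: 33244509494364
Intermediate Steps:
((11072 + 20866)*(-7044 - 21977) + (110 + ((-21 + C) + I(-3)))²)*(-14439 - 21429) = ((11072 + 20866)*(-7044 - 21977) + (110 + ((-21 + 38) - 2))²)*(-14439 - 21429) = (31938*(-29021) + (110 + (17 - 2))²)*(-35868) = (-926872698 + (110 + 15)²)*(-35868) = (-926872698 + 125²)*(-35868) = (-926872698 + 15625)*(-35868) = -926857073*(-35868) = 33244509494364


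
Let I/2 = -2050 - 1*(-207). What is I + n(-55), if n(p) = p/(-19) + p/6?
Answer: -420919/114 ≈ -3692.3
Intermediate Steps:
n(p) = 13*p/114 (n(p) = p*(-1/19) + p*(⅙) = -p/19 + p/6 = 13*p/114)
I = -3686 (I = 2*(-2050 - 1*(-207)) = 2*(-2050 + 207) = 2*(-1843) = -3686)
I + n(-55) = -3686 + (13/114)*(-55) = -3686 - 715/114 = -420919/114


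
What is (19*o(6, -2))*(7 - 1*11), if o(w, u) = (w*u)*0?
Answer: 0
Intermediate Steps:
o(w, u) = 0 (o(w, u) = (u*w)*0 = 0)
(19*o(6, -2))*(7 - 1*11) = (19*0)*(7 - 1*11) = 0*(7 - 11) = 0*(-4) = 0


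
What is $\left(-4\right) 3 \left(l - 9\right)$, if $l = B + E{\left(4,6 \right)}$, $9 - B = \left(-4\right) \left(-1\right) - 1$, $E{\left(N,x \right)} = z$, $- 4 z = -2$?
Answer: $30$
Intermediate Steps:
$z = \frac{1}{2}$ ($z = \left(- \frac{1}{4}\right) \left(-2\right) = \frac{1}{2} \approx 0.5$)
$E{\left(N,x \right)} = \frac{1}{2}$
$B = 6$ ($B = 9 - \left(\left(-4\right) \left(-1\right) - 1\right) = 9 - \left(4 - 1\right) = 9 - 3 = 6$)
$l = \frac{13}{2}$ ($l = 6 + \frac{1}{2} = \frac{13}{2} \approx 6.5$)
$\left(-4\right) 3 \left(l - 9\right) = \left(-4\right) 3 \left(\frac{13}{2} - 9\right) = \left(-12\right) \left(- \frac{5}{2}\right) = 30$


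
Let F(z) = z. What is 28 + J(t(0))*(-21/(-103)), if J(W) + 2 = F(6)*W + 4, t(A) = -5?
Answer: 2296/103 ≈ 22.291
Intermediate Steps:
J(W) = 2 + 6*W (J(W) = -2 + (6*W + 4) = -2 + (4 + 6*W) = 2 + 6*W)
28 + J(t(0))*(-21/(-103)) = 28 + (2 + 6*(-5))*(-21/(-103)) = 28 + (2 - 30)*(-21*(-1/103)) = 28 - 28*21/103 = 28 - 588/103 = 2296/103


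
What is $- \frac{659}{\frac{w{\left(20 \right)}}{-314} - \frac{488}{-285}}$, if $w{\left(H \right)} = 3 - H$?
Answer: $- \frac{58973910}{158077} \approx -373.07$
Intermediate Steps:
$- \frac{659}{\frac{w{\left(20 \right)}}{-314} - \frac{488}{-285}} = - \frac{659}{\frac{3 - 20}{-314} - \frac{488}{-285}} = - \frac{659}{\left(3 - 20\right) \left(- \frac{1}{314}\right) - - \frac{488}{285}} = - \frac{659}{\left(-17\right) \left(- \frac{1}{314}\right) + \frac{488}{285}} = - \frac{659}{\frac{17}{314} + \frac{488}{285}} = - \frac{659}{\frac{158077}{89490}} = \left(-659\right) \frac{89490}{158077} = - \frac{58973910}{158077}$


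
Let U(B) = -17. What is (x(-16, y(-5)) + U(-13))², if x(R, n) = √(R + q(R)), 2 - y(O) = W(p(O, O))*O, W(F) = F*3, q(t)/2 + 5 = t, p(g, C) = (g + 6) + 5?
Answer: (17 - I*√58)² ≈ 231.0 - 258.94*I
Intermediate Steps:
p(g, C) = 11 + g (p(g, C) = (6 + g) + 5 = 11 + g)
q(t) = -10 + 2*t
W(F) = 3*F
y(O) = 2 - O*(33 + 3*O) (y(O) = 2 - 3*(11 + O)*O = 2 - (33 + 3*O)*O = 2 - O*(33 + 3*O))
x(R, n) = √(-10 + 3*R) (x(R, n) = √(R + (-10 + 2*R)) = √(-10 + 3*R))
(x(-16, y(-5)) + U(-13))² = (√(-10 + 3*(-16)) - 17)² = (√(-10 - 48) - 17)² = (√(-58) - 17)² = (I*√58 - 17)² = (-17 + I*√58)²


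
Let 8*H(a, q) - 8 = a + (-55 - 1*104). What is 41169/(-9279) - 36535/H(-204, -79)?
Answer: 179830075/219603 ≈ 818.89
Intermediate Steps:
H(a, q) = -151/8 + a/8 (H(a, q) = 1 + (a + (-55 - 1*104))/8 = 1 + (a + (-55 - 104))/8 = 1 + (a - 159)/8 = 1 + (-159 + a)/8 = 1 + (-159/8 + a/8) = -151/8 + a/8)
41169/(-9279) - 36535/H(-204, -79) = 41169/(-9279) - 36535/(-151/8 + (⅛)*(-204)) = 41169*(-1/9279) - 36535/(-151/8 - 51/2) = -13723/3093 - 36535/(-355/8) = -13723/3093 - 36535*(-8/355) = -13723/3093 + 58456/71 = 179830075/219603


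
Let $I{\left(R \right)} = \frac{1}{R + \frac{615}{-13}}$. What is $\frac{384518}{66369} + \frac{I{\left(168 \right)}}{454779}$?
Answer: $\frac{7035183262585}{1214294458221} \approx 5.7936$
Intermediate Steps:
$I{\left(R \right)} = \frac{1}{- \frac{615}{13} + R}$ ($I{\left(R \right)} = \frac{1}{R + 615 \left(- \frac{1}{13}\right)} = \frac{1}{R - \frac{615}{13}} = \frac{1}{- \frac{615}{13} + R}$)
$\frac{384518}{66369} + \frac{I{\left(168 \right)}}{454779} = \frac{384518}{66369} + \frac{13 \frac{1}{-615 + 13 \cdot 168}}{454779} = 384518 \cdot \frac{1}{66369} + \frac{13}{-615 + 2184} \cdot \frac{1}{454779} = \frac{384518}{66369} + \frac{13}{1569} \cdot \frac{1}{454779} = \frac{384518}{66369} + \frac{1}{54888327} = \frac{7035183262585}{1214294458221}$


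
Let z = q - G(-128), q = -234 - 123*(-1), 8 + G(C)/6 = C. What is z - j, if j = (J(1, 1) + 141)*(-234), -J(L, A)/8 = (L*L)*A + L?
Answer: 29955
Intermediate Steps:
J(L, A) = -8*L - 8*A*L² (J(L, A) = -8*((L*L)*A + L) = -8*(L²*A + L) = -8*(A*L² + L) = -8*(L + A*L²) = -8*L - 8*A*L²)
G(C) = -48 + 6*C
j = -29250 (j = (-8*1*(1 + 1*1) + 141)*(-234) = (-8*1*(1 + 1) + 141)*(-234) = (-8*1*2 + 141)*(-234) = (-16 + 141)*(-234) = 125*(-234) = -29250)
q = -111 (q = -234 + 123 = -111)
z = 705 (z = -111 - (-48 + 6*(-128)) = -111 - (-48 - 768) = -111 - 1*(-816) = -111 + 816 = 705)
z - j = 705 - 1*(-29250) = 705 + 29250 = 29955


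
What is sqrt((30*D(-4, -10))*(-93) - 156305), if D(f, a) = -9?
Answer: I*sqrt(131195) ≈ 362.21*I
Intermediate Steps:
sqrt((30*D(-4, -10))*(-93) - 156305) = sqrt((30*(-9))*(-93) - 156305) = sqrt(-270*(-93) - 156305) = sqrt(25110 - 156305) = sqrt(-131195) = I*sqrt(131195)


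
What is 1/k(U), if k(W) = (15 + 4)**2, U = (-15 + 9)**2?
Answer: 1/361 ≈ 0.0027701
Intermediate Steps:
U = 36 (U = (-6)**2 = 36)
k(W) = 361 (k(W) = 19**2 = 361)
1/k(U) = 1/361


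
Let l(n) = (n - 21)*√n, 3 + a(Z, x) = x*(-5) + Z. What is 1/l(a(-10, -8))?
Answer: √3/54 ≈ 0.032075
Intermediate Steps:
a(Z, x) = -3 + Z - 5*x (a(Z, x) = -3 + (x*(-5) + Z) = -3 + (-5*x + Z) = -3 + (Z - 5*x) = -3 + Z - 5*x)
l(n) = √n*(-21 + n) (l(n) = (-21 + n)*√n = √n*(-21 + n))
1/l(a(-10, -8)) = 1/(√(-3 - 10 - 5*(-8))*(-21 + (-3 - 10 - 5*(-8)))) = 1/(√(-3 - 10 + 40)*(-21 + (-3 - 10 + 40))) = 1/(√27*(-21 + 27)) = 1/((3*√3)*6) = 1/(18*√3) = √3/54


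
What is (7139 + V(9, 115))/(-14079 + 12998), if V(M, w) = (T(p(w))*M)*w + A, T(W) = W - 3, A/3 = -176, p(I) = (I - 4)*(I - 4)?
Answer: -12755741/1081 ≈ -11800.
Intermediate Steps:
p(I) = (-4 + I)**2 (p(I) = (-4 + I)*(-4 + I) = (-4 + I)**2)
A = -528 (A = 3*(-176) = -528)
T(W) = -3 + W
V(M, w) = -528 + M*w*(-3 + (-4 + w)**2) (V(M, w) = ((-3 + (-4 + w)**2)*M)*w - 528 = (M*(-3 + (-4 + w)**2))*w - 528 = M*w*(-3 + (-4 + w)**2) - 528 = -528 + M*w*(-3 + (-4 + w)**2))
(7139 + V(9, 115))/(-14079 + 12998) = (7139 + (-528 + 9*115*(-3 + (-4 + 115)**2)))/(-14079 + 12998) = (7139 + (-528 + 9*115*(-3 + 111**2)))/(-1081) = (7139 + (-528 + 9*115*(-3 + 12321)))*(-1/1081) = (7139 + (-528 + 9*115*12318))*(-1/1081) = (7139 + (-528 + 12749130))*(-1/1081) = (7139 + 12748602)*(-1/1081) = 12755741*(-1/1081) = -12755741/1081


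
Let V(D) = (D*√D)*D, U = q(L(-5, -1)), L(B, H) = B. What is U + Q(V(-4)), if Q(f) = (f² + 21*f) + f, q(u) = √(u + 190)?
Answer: -1024 + √185 + 704*I ≈ -1010.4 + 704.0*I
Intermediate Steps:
q(u) = √(190 + u)
U = √185 (U = √(190 - 5) = √185 ≈ 13.601)
V(D) = D^(5/2) (V(D) = D^(3/2)*D = D^(5/2))
Q(f) = f² + 22*f
U + Q(V(-4)) = √185 + (-4)^(5/2)*(22 + (-4)^(5/2)) = √185 + (32*I)*(22 + 32*I) = √185 + 32*I*(22 + 32*I)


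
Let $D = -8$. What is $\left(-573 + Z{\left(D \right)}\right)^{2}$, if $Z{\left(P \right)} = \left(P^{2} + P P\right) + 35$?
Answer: $168100$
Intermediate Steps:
$Z{\left(P \right)} = 35 + 2 P^{2}$ ($Z{\left(P \right)} = \left(P^{2} + P^{2}\right) + 35 = 2 P^{2} + 35 = 35 + 2 P^{2}$)
$\left(-573 + Z{\left(D \right)}\right)^{2} = \left(-573 + \left(35 + 2 \left(-8\right)^{2}\right)\right)^{2} = \left(-573 + \left(35 + 2 \cdot 64\right)\right)^{2} = \left(-573 + \left(35 + 128\right)\right)^{2} = \left(-573 + 163\right)^{2} = \left(-410\right)^{2} = 168100$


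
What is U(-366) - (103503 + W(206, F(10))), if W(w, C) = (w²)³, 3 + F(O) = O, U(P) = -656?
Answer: -76419347082015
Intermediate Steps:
F(O) = -3 + O
W(w, C) = w⁶
U(-366) - (103503 + W(206, F(10))) = -656 - (103503 + 206⁶) = -656 - (103503 + 76419346977856) = -656 - 1*76419347081359 = -656 - 76419347081359 = -76419347082015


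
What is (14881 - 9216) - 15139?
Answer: -9474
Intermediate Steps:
(14881 - 9216) - 15139 = 5665 - 15139 = -9474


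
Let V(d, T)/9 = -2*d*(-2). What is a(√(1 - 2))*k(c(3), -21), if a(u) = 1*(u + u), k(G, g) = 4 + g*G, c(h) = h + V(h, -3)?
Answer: -4654*I ≈ -4654.0*I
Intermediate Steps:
V(d, T) = 36*d (V(d, T) = 9*(-2*d*(-2)) = 9*(4*d) = 36*d)
c(h) = 37*h (c(h) = h + 36*h = 37*h)
k(G, g) = 4 + G*g
a(u) = 2*u (a(u) = 1*(2*u) = 2*u)
a(√(1 - 2))*k(c(3), -21) = (2*√(1 - 2))*(4 + (37*3)*(-21)) = (2*√(-1))*(4 + 111*(-21)) = (2*I)*(4 - 2331) = (2*I)*(-2327) = -4654*I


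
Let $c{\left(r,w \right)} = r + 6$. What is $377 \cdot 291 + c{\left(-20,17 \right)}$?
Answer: $109693$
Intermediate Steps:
$c{\left(r,w \right)} = 6 + r$
$377 \cdot 291 + c{\left(-20,17 \right)} = 377 \cdot 291 + \left(6 - 20\right) = 109707 - 14 = 109693$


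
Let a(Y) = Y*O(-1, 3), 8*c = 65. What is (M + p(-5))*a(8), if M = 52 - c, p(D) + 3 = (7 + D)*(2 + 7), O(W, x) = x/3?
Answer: 471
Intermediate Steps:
c = 65/8 (c = (1/8)*65 = 65/8 ≈ 8.1250)
O(W, x) = x/3 (O(W, x) = x*(1/3) = x/3)
p(D) = 60 + 9*D (p(D) = -3 + (7 + D)*(2 + 7) = -3 + (7 + D)*9 = -3 + (63 + 9*D) = 60 + 9*D)
a(Y) = Y (a(Y) = Y*((1/3)*3) = Y*1 = Y)
M = 351/8 (M = 52 - 1*65/8 = 52 - 65/8 = 351/8 ≈ 43.875)
(M + p(-5))*a(8) = (351/8 + (60 + 9*(-5)))*8 = (351/8 + (60 - 45))*8 = (351/8 + 15)*8 = (471/8)*8 = 471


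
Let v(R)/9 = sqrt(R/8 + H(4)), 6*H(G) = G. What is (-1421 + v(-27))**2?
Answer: 16152173/8 - 4263*I*sqrt(390)/2 ≈ 2.019e+6 - 42094.0*I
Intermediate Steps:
H(G) = G/6
v(R) = 9*sqrt(2/3 + R/8) (v(R) = 9*sqrt(R/8 + (1/6)*4) = 9*sqrt(R*(1/8) + 2/3) = 9*sqrt(R/8 + 2/3) = 9*sqrt(2/3 + R/8))
(-1421 + v(-27))**2 = (-1421 + 3*sqrt(96 + 18*(-27))/4)**2 = (-1421 + 3*sqrt(96 - 486)/4)**2 = (-1421 + 3*sqrt(-390)/4)**2 = (-1421 + 3*(I*sqrt(390))/4)**2 = (-1421 + 3*I*sqrt(390)/4)**2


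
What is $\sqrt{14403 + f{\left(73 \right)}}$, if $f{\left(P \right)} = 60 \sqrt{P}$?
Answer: $\sqrt{14403 + 60 \sqrt{73}} \approx 122.13$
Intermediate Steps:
$\sqrt{14403 + f{\left(73 \right)}} = \sqrt{14403 + 60 \sqrt{73}}$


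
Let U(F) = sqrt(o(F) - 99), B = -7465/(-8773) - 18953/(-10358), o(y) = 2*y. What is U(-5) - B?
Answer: -243597139/90870734 + I*sqrt(109) ≈ -2.6807 + 10.44*I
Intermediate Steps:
B = 243597139/90870734 (B = -7465*(-1/8773) - 18953*(-1/10358) = 7465/8773 + 18953/10358 = 243597139/90870734 ≈ 2.6807)
U(F) = sqrt(-99 + 2*F) (U(F) = sqrt(2*F - 99) = sqrt(-99 + 2*F))
U(-5) - B = sqrt(-99 + 2*(-5)) - 1*243597139/90870734 = sqrt(-99 - 10) - 243597139/90870734 = sqrt(-109) - 243597139/90870734 = I*sqrt(109) - 243597139/90870734 = -243597139/90870734 + I*sqrt(109)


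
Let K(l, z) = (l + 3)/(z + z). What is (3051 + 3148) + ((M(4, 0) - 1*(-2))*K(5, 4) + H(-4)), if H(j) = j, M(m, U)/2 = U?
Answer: 6197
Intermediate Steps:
M(m, U) = 2*U
K(l, z) = (3 + l)/(2*z) (K(l, z) = (3 + l)/((2*z)) = (3 + l)*(1/(2*z)) = (3 + l)/(2*z))
(3051 + 3148) + ((M(4, 0) - 1*(-2))*K(5, 4) + H(-4)) = (3051 + 3148) + ((2*0 - 1*(-2))*((½)*(3 + 5)/4) - 4) = 6199 + ((0 + 2)*((½)*(¼)*8) - 4) = 6199 + (2*1 - 4) = 6199 + (2 - 4) = 6199 - 2 = 6197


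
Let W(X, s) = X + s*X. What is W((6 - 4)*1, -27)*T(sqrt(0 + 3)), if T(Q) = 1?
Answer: -52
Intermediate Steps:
W(X, s) = X + X*s
W((6 - 4)*1, -27)*T(sqrt(0 + 3)) = (((6 - 4)*1)*(1 - 27))*1 = ((2*1)*(-26))*1 = (2*(-26))*1 = -52*1 = -52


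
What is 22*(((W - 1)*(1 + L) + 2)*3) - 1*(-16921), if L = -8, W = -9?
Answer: 21673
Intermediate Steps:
22*(((W - 1)*(1 + L) + 2)*3) - 1*(-16921) = 22*(((-9 - 1)*(1 - 8) + 2)*3) - 1*(-16921) = 22*((-10*(-7) + 2)*3) + 16921 = 22*((70 + 2)*3) + 16921 = 22*(72*3) + 16921 = 22*216 + 16921 = 4752 + 16921 = 21673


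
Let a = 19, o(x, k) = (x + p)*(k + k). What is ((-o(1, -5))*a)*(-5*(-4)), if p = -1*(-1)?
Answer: 7600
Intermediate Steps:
p = 1
o(x, k) = 2*k*(1 + x) (o(x, k) = (x + 1)*(k + k) = (1 + x)*(2*k) = 2*k*(1 + x))
((-o(1, -5))*a)*(-5*(-4)) = (-2*(-5)*(1 + 1)*19)*(-5*(-4)) = (-2*(-5)*2*19)*20 = (-1*(-20)*19)*20 = (20*19)*20 = 380*20 = 7600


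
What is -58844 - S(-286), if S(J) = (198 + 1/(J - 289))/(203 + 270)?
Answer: -16004210749/271975 ≈ -58844.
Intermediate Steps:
S(J) = 18/43 + 1/(473*(-289 + J)) (S(J) = (198 + 1/(-289 + J))/473 = (198 + 1/(-289 + J))*(1/473) = 18/43 + 1/(473*(-289 + J)))
-58844 - S(-286) = -58844 - (-57221 + 198*(-286))/(473*(-289 - 286)) = -58844 - (-57221 - 56628)/(473*(-575)) = -58844 - (-1)*(-113849)/(473*575) = -58844 - 1*113849/271975 = -58844 - 113849/271975 = -16004210749/271975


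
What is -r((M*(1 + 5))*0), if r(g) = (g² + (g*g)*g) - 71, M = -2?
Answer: 71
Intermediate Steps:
r(g) = -71 + g² + g³ (r(g) = (g² + g²*g) - 71 = (g² + g³) - 71 = -71 + g² + g³)
-r((M*(1 + 5))*0) = -(-71 + (-2*(1 + 5)*0)² + (-2*(1 + 5)*0)³) = -(-71 + (-2*6*0)² + (-2*6*0)³) = -(-71 + (-12*0)² + (-12*0)³) = -(-71 + 0² + 0³) = -(-71 + 0 + 0) = -1*(-71) = 71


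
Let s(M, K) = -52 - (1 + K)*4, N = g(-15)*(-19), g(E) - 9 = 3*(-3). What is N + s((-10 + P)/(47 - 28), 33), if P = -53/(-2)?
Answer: -188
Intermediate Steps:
P = 53/2 (P = -53*(-½) = 53/2 ≈ 26.500)
g(E) = 0 (g(E) = 9 + 3*(-3) = 9 - 9 = 0)
N = 0 (N = 0*(-19) = 0)
s(M, K) = -56 - 4*K (s(M, K) = -52 - (4 + 4*K) = -52 + (-4 - 4*K) = -56 - 4*K)
N + s((-10 + P)/(47 - 28), 33) = 0 + (-56 - 4*33) = 0 + (-56 - 132) = 0 - 188 = -188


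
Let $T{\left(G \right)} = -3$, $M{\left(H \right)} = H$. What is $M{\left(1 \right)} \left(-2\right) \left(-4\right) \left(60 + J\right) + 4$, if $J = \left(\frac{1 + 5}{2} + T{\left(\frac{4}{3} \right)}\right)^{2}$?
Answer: $484$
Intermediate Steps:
$J = 0$ ($J = \left(\frac{1 + 5}{2} - 3\right)^{2} = \left(6 \cdot \frac{1}{2} - 3\right)^{2} = \left(3 - 3\right)^{2} = 0^{2} = 0$)
$M{\left(1 \right)} \left(-2\right) \left(-4\right) \left(60 + J\right) + 4 = 1 \left(-2\right) \left(-4\right) \left(60 + 0\right) + 4 = \left(-2\right) \left(-4\right) 60 + 4 = 8 \cdot 60 + 4 = 480 + 4 = 484$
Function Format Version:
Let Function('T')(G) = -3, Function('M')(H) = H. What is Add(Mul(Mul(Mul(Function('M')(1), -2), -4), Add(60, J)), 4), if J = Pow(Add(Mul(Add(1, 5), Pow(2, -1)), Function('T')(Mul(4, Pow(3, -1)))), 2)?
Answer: 484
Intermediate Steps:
J = 0 (J = Pow(Add(Mul(Add(1, 5), Pow(2, -1)), -3), 2) = Pow(Add(Mul(6, Rational(1, 2)), -3), 2) = Pow(Add(3, -3), 2) = Pow(0, 2) = 0)
Add(Mul(Mul(Mul(Function('M')(1), -2), -4), Add(60, J)), 4) = Add(Mul(Mul(Mul(1, -2), -4), Add(60, 0)), 4) = Add(Mul(Mul(-2, -4), 60), 4) = Add(Mul(8, 60), 4) = Add(480, 4) = 484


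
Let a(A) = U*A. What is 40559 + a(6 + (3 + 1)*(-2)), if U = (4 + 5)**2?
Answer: 40397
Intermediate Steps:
U = 81 (U = 9**2 = 81)
a(A) = 81*A
40559 + a(6 + (3 + 1)*(-2)) = 40559 + 81*(6 + (3 + 1)*(-2)) = 40559 + 81*(6 + 4*(-2)) = 40559 + 81*(6 - 8) = 40559 + 81*(-2) = 40559 - 162 = 40397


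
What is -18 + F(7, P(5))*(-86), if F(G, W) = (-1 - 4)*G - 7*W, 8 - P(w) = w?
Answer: 4798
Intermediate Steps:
P(w) = 8 - w
F(G, W) = -7*W - 5*G (F(G, W) = -5*G - 7*W = -7*W - 5*G)
-18 + F(7, P(5))*(-86) = -18 + (-7*(8 - 1*5) - 5*7)*(-86) = -18 + (-7*(8 - 5) - 35)*(-86) = -18 + (-7*3 - 35)*(-86) = -18 + (-21 - 35)*(-86) = -18 - 56*(-86) = -18 + 4816 = 4798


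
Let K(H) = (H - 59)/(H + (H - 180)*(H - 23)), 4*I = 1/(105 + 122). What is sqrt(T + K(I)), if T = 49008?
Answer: 6*sqrt(15858487099719213636115)/3413097545 ≈ 221.38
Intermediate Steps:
I = 1/908 (I = 1/(4*(105 + 122)) = (1/4)/227 = (1/4)*(1/227) = 1/908 ≈ 0.0011013)
K(H) = (-59 + H)/(H + (-180 + H)*(-23 + H))
sqrt(T + K(I)) = sqrt(49008 + (-59 + 1/908)/(4140 + (1/908)**2 - 202*1/908)) = sqrt(49008 - 53571/908/(4140 + 1/824464 - 101/454)) = sqrt(49008 - 53571/908/(3413097545/824464)) = sqrt(49008 + (824464/3413097545)*(-53571/908)) = sqrt(49008 - 48642468/3413097545) = sqrt(167269035842892/3413097545) = 6*sqrt(15858487099719213636115)/3413097545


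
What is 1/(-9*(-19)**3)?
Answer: 1/61731 ≈ 1.6199e-5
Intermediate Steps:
1/(-9*(-19)**3) = 1/(-9*(-6859)) = 1/61731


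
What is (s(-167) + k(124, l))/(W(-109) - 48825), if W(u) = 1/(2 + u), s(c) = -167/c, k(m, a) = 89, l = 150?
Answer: -4815/2612138 ≈ -0.0018433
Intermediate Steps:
(s(-167) + k(124, l))/(W(-109) - 48825) = (-167/(-167) + 89)/(1/(2 - 109) - 48825) = (-167*(-1/167) + 89)/(1/(-107) - 48825) = (1 + 89)/(-1/107 - 48825) = 90/(-5224276/107) = 90*(-107/5224276) = -4815/2612138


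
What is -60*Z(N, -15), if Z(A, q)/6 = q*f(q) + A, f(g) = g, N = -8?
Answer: -78120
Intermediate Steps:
Z(A, q) = 6*A + 6*q² (Z(A, q) = 6*(q*q + A) = 6*(q² + A) = 6*(A + q²) = 6*A + 6*q²)
-60*Z(N, -15) = -60*(6*(-8) + 6*(-15)²) = -60*(-48 + 6*225) = -60*(-48 + 1350) = -60*1302 = -78120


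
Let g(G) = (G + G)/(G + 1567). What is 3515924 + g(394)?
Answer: 6894727752/1961 ≈ 3.5159e+6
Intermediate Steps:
g(G) = 2*G/(1567 + G) (g(G) = (2*G)/(1567 + G) = 2*G/(1567 + G))
3515924 + g(394) = 3515924 + 2*394/(1567 + 394) = 3515924 + 2*394/1961 = 3515924 + 2*394*(1/1961) = 3515924 + 788/1961 = 6894727752/1961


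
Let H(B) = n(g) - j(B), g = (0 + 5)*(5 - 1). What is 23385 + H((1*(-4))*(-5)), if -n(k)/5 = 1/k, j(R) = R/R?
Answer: 93535/4 ≈ 23384.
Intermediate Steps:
g = 20 (g = 5*4 = 20)
j(R) = 1
n(k) = -5/k
H(B) = -5/4 (H(B) = -5/20 - 1*1 = -5*1/20 - 1 = -¼ - 1 = -5/4)
23385 + H((1*(-4))*(-5)) = 23385 - 5/4 = 93535/4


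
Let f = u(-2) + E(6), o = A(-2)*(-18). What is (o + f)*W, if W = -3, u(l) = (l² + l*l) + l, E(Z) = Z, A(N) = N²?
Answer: 180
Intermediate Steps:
o = -72 (o = (-2)²*(-18) = 4*(-18) = -72)
u(l) = l + 2*l² (u(l) = (l² + l²) + l = 2*l² + l = l + 2*l²)
f = 12 (f = -2*(1 + 2*(-2)) + 6 = -2*(1 - 4) + 6 = -2*(-3) + 6 = 6 + 6 = 12)
(o + f)*W = (-72 + 12)*(-3) = -60*(-3) = 180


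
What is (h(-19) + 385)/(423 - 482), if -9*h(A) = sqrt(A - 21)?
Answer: -385/59 + 2*I*sqrt(10)/531 ≈ -6.5254 + 0.011911*I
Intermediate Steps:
h(A) = -sqrt(-21 + A)/9 (h(A) = -sqrt(A - 21)/9 = -sqrt(-21 + A)/9)
(h(-19) + 385)/(423 - 482) = (-sqrt(-21 - 19)/9 + 385)/(423 - 482) = (-2*I*sqrt(10)/9 + 385)/(-59) = (-2*I*sqrt(10)/9 + 385)*(-1/59) = (385 - 2*I*sqrt(10)/9)*(-1/59) = -385/59 + 2*I*sqrt(10)/531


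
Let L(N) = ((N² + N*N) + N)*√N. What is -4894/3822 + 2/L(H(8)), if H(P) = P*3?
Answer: -2447/1911 + √6/7056 ≈ -1.2801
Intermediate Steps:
H(P) = 3*P
L(N) = √N*(N + 2*N²) (L(N) = ((N² + N²) + N)*√N = (2*N² + N)*√N = (N + 2*N²)*√N = √N*(N + 2*N²))
-4894/3822 + 2/L(H(8)) = -4894/3822 + 2/(((3*8)^(3/2)*(1 + 2*(3*8)))) = -4894*1/3822 + 2/((24^(3/2)*(1 + 2*24))) = -2447/1911 + 2/(((48*√6)*(1 + 48))) = -2447/1911 + 2/(((48*√6)*49)) = -2447/1911 + 2/((2352*√6)) = -2447/1911 + 2*(√6/14112) = -2447/1911 + √6/7056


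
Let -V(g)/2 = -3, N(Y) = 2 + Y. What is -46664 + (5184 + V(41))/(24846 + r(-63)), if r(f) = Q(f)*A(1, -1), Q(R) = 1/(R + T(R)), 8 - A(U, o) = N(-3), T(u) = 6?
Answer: -7342874178/157357 ≈ -46664.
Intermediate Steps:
A(U, o) = 9 (A(U, o) = 8 - (2 - 3) = 8 - 1*(-1) = 8 + 1 = 9)
V(g) = 6 (V(g) = -2*(-3) = 6)
Q(R) = 1/(6 + R) (Q(R) = 1/(R + 6) = 1/(6 + R))
r(f) = 9/(6 + f)
-46664 + (5184 + V(41))/(24846 + r(-63)) = -46664 + (5184 + 6)/(24846 + 9/(6 - 63)) = -46664 + 5190/(24846 + 9/(-57)) = -46664 + 5190/(24846 + 9*(-1/57)) = -46664 + 5190/(24846 - 3/19) = -46664 + 5190/(472071/19) = -46664 + 5190*(19/472071) = -46664 + 32870/157357 = -7342874178/157357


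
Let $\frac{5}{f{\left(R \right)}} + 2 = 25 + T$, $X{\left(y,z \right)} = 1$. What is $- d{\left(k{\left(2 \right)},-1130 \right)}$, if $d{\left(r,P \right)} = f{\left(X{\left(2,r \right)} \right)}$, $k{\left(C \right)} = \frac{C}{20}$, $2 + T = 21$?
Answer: $- \frac{5}{42} \approx -0.11905$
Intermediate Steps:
$T = 19$ ($T = -2 + 21 = 19$)
$k{\left(C \right)} = \frac{C}{20}$ ($k{\left(C \right)} = C \frac{1}{20} = \frac{C}{20}$)
$f{\left(R \right)} = \frac{5}{42}$ ($f{\left(R \right)} = \frac{5}{-2 + \left(25 + 19\right)} = \frac{5}{-2 + 44} = \frac{5}{42}$)
$d{\left(r,P \right)} = \frac{5}{42}$
$- d{\left(k{\left(2 \right)},-1130 \right)} = \left(-1\right) \frac{5}{42} = - \frac{5}{42}$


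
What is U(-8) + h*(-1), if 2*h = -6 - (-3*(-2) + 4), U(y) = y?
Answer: 0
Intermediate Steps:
h = -8 (h = (-6 - (-3*(-2) + 4))/2 = (-6 - (6 + 4))/2 = (-6 - 1*10)/2 = (-6 - 10)/2 = (½)*(-16) = -8)
U(-8) + h*(-1) = -8 - 8*(-1) = -8 + 8 = 0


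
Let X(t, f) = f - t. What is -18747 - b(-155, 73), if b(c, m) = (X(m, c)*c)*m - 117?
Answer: -2598450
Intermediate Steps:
b(c, m) = -117 + c*m*(c - m) (b(c, m) = ((c - m)*c)*m - 117 = (c*(c - m))*m - 117 = c*m*(c - m) - 117 = -117 + c*m*(c - m))
-18747 - b(-155, 73) = -18747 - (-117 - 155*73*(-155 - 1*73)) = -18747 - (-117 - 155*73*(-155 - 73)) = -18747 - (-117 - 155*73*(-228)) = -18747 - (-117 + 2579820) = -18747 - 1*2579703 = -18747 - 2579703 = -2598450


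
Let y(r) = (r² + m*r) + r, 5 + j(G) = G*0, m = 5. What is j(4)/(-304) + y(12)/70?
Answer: 33007/10640 ≈ 3.1022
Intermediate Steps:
j(G) = -5 (j(G) = -5 + G*0 = -5 + 0 = -5)
y(r) = r² + 6*r (y(r) = (r² + 5*r) + r = r² + 6*r)
j(4)/(-304) + y(12)/70 = -5/(-304) + (12*(6 + 12))/70 = -5*(-1/304) + (12*18)*(1/70) = 5/304 + 216*(1/70) = 5/304 + 108/35 = 33007/10640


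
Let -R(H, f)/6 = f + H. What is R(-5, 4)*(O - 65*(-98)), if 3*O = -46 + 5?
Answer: 38138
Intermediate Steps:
O = -41/3 (O = (-46 + 5)/3 = (⅓)*(-41) = -41/3 ≈ -13.667)
R(H, f) = -6*H - 6*f (R(H, f) = -6*(f + H) = -6*(H + f) = -6*H - 6*f)
R(-5, 4)*(O - 65*(-98)) = (-6*(-5) - 6*4)*(-41/3 - 65*(-98)) = (30 - 24)*(-41/3 + 6370) = 6*(19069/3) = 38138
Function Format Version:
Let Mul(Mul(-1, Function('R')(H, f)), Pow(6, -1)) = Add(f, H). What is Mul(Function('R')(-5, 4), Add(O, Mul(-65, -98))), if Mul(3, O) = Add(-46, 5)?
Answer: 38138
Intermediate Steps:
O = Rational(-41, 3) (O = Mul(Rational(1, 3), Add(-46, 5)) = Mul(Rational(1, 3), -41) = Rational(-41, 3) ≈ -13.667)
Function('R')(H, f) = Add(Mul(-6, H), Mul(-6, f)) (Function('R')(H, f) = Mul(-6, Add(f, H)) = Mul(-6, Add(H, f)) = Add(Mul(-6, H), Mul(-6, f)))
Mul(Function('R')(-5, 4), Add(O, Mul(-65, -98))) = Mul(Add(Mul(-6, -5), Mul(-6, 4)), Add(Rational(-41, 3), Mul(-65, -98))) = Mul(Add(30, -24), Add(Rational(-41, 3), 6370)) = Mul(6, Rational(19069, 3)) = 38138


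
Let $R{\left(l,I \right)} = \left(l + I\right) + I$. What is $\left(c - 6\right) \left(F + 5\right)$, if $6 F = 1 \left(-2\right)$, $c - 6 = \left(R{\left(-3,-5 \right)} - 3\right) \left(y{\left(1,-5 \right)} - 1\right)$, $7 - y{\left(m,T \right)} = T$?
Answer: $- \frac{2464}{3} \approx -821.33$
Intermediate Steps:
$R{\left(l,I \right)} = l + 2 I$ ($R{\left(l,I \right)} = \left(I + l\right) + I = l + 2 I$)
$y{\left(m,T \right)} = 7 - T$
$c = -170$ ($c = 6 + \left(\left(-3 + 2 \left(-5\right)\right) - 3\right) \left(\left(7 - -5\right) - 1\right) = 6 + \left(\left(-3 - 10\right) - 3\right) \left(\left(7 + 5\right) - 1\right) = 6 + \left(-13 - 3\right) \left(12 - 1\right) = 6 - 176 = -170$)
$F = - \frac{1}{3}$ ($F = \frac{1 \left(-2\right)}{6} = \frac{1}{6} \left(-2\right) = - \frac{1}{3} \approx -0.33333$)
$\left(c - 6\right) \left(F + 5\right) = \left(-170 - 6\right) \left(- \frac{1}{3} + 5\right) = \left(-170 - 6\right) \frac{14}{3} = \left(-176\right) \frac{14}{3} = - \frac{2464}{3}$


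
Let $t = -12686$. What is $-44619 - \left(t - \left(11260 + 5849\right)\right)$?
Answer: $-14824$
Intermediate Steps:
$-44619 - \left(t - \left(11260 + 5849\right)\right) = -44619 - \left(-12686 - \left(11260 + 5849\right)\right) = -44619 - \left(-12686 - 17109\right) = -44619 - -29795 = -44619 + 29795 = -14824$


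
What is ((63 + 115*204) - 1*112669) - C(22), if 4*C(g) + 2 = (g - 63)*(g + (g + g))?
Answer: -88469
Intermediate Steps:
C(g) = -1/2 + 3*g*(-63 + g)/4 (C(g) = -1/2 + ((g - 63)*(g + (g + g)))/4 = -1/2 + ((-63 + g)*(g + 2*g))/4 = -1/2 + ((-63 + g)*(3*g))/4 = -1/2 + (3*g*(-63 + g))/4 = -1/2 + 3*g*(-63 + g)/4)
((63 + 115*204) - 1*112669) - C(22) = ((63 + 115*204) - 1*112669) - (-1/2 - 189/4*22 + (3/4)*22**2) = ((63 + 23460) - 112669) - (-1/2 - 2079/2 + (3/4)*484) = (23523 - 112669) - (-1/2 - 2079/2 + 363) = -89146 - 1*(-677) = -89146 + 677 = -88469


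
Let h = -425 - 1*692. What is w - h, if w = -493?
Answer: 624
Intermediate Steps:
h = -1117 (h = -425 - 692 = -1117)
w - h = -493 - 1*(-1117) = -493 + 1117 = 624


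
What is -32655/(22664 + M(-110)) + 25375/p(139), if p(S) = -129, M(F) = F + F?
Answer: -573728995/2895276 ≈ -198.16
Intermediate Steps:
M(F) = 2*F
-32655/(22664 + M(-110)) + 25375/p(139) = -32655/(22664 + 2*(-110)) + 25375/(-129) = -32655/(22664 - 220) + 25375*(-1/129) = -32655/22444 - 25375/129 = -573728995/2895276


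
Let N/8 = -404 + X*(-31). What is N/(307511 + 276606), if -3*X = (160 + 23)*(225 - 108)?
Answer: 1766744/584117 ≈ 3.0246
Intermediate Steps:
X = -7137 (X = -(160 + 23)*(225 - 108)/3 = -61*117 = -⅓*21411 = -7137)
N = 1766744 (N = 8*(-404 - 7137*(-31)) = 8*(-404 + 221247) = 8*220843 = 1766744)
N/(307511 + 276606) = 1766744/(307511 + 276606) = 1766744/584117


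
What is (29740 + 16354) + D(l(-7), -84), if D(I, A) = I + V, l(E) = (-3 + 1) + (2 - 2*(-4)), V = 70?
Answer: 46172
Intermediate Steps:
l(E) = 8 (l(E) = -2 + (2 + 8) = -2 + 10 = 8)
D(I, A) = 70 + I (D(I, A) = I + 70 = 70 + I)
(29740 + 16354) + D(l(-7), -84) = (29740 + 16354) + (70 + 8) = 46094 + 78 = 46172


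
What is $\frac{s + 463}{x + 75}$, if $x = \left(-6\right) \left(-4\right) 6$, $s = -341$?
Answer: $\frac{122}{219} \approx 0.55708$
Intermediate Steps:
$x = 144$ ($x = 24 \cdot 6 = 144$)
$\frac{s + 463}{x + 75} = \frac{-341 + 463}{144 + 75} = \frac{122}{219}$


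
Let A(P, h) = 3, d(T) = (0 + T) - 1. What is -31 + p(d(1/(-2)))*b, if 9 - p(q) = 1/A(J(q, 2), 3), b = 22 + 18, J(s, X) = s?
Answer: 947/3 ≈ 315.67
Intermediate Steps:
d(T) = -1 + T (d(T) = T - 1 = -1 + T)
b = 40
p(q) = 26/3 (p(q) = 9 - 1/3 = 26/3)
-31 + p(d(1/(-2)))*b = -31 + (26/3)*40 = -31 + 1040/3 = 947/3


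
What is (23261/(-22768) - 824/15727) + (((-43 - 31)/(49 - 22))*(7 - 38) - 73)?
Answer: 105273526895/9667953072 ≈ 10.889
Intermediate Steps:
(23261/(-22768) - 824/15727) + (((-43 - 31)/(49 - 22))*(7 - 38) - 73) = (23261*(-1/22768) - 824*1/15727) + (-74/27*(-31) - 73) = (-23261/22768 - 824/15727) + (-74*1/27*(-31) - 73) = -384586579/358072336 + (-74/27*(-31) - 73) = -384586579/358072336 + (2294/27 - 73) = -384586579/358072336 + 323/27 = 105273526895/9667953072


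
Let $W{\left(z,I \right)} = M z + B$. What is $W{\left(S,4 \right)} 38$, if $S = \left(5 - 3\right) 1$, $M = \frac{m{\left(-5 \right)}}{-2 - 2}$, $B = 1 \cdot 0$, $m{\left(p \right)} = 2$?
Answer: $-38$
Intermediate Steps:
$B = 0$
$M = - \frac{1}{2}$ ($M = \frac{1}{-2 - 2} \cdot 2 = \frac{1}{-4} \cdot 2 = \left(- \frac{1}{4}\right) 2 = - \frac{1}{2} \approx -0.5$)
$S = 2$ ($S = 2 \cdot 1 = 2$)
$W{\left(z,I \right)} = - \frac{z}{2}$ ($W{\left(z,I \right)} = - \frac{z}{2} + 0 = - \frac{z}{2}$)
$W{\left(S,4 \right)} 38 = \left(- \frac{1}{2}\right) 2 \cdot 38 = \left(-1\right) 38 = -38$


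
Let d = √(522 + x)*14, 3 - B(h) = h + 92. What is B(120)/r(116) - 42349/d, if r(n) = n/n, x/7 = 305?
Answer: -209 - 42349*√2657/37198 ≈ -267.68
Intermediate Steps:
x = 2135 (x = 7*305 = 2135)
B(h) = -89 - h (B(h) = 3 - (h + 92) = 3 - (92 + h) = 3 + (-92 - h) = -89 - h)
r(n) = 1
d = 14*√2657 (d = √(522 + 2135)*14 = √2657*14 = 14*√2657 ≈ 721.65)
B(120)/r(116) - 42349/d = (-89 - 1*120)/1 - 42349*√2657/37198 = (-89 - 120)*1 - 42349*√2657/37198 = -209*1 - 42349*√2657/37198 = -209 - 42349*√2657/37198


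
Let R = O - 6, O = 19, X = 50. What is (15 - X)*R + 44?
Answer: -411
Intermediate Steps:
R = 13 (R = 19 - 6 = 13)
(15 - X)*R + 44 = (15 - 1*50)*13 + 44 = (15 - 50)*13 + 44 = -35*13 + 44 = -455 + 44 = -411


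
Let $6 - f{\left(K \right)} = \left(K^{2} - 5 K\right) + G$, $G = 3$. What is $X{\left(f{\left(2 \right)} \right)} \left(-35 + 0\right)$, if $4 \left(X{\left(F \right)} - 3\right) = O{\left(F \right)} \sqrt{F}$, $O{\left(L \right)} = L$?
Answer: $- \frac{1365}{4} \approx -341.25$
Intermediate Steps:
$f{\left(K \right)} = 3 - K^{2} + 5 K$ ($f{\left(K \right)} = 6 - \left(\left(K^{2} - 5 K\right) + 3\right) = 6 - \left(3 + K^{2} - 5 K\right) = 3 - K^{2} + 5 K$)
$X{\left(F \right)} = 3 + \frac{F^{\frac{3}{2}}}{4}$ ($X{\left(F \right)} = 3 + \frac{F \sqrt{F}}{4} = 3 + \frac{F^{\frac{3}{2}}}{4}$)
$X{\left(f{\left(2 \right)} \right)} \left(-35 + 0\right) = \left(3 + \frac{\left(3 - 2^{2} + 5 \cdot 2\right)^{\frac{3}{2}}}{4}\right) \left(-35 + 0\right) = \left(3 + \frac{\left(3 - 4 + 10\right)^{\frac{3}{2}}}{4}\right) \left(-35\right) = \left(3 + \frac{9^{\frac{3}{2}}}{4}\right) \left(-35\right) = \left(3 + \frac{1}{4} \cdot 27\right) \left(-35\right) = \left(3 + \frac{27}{4}\right) \left(-35\right) = \frac{39}{4} \left(-35\right) = - \frac{1365}{4}$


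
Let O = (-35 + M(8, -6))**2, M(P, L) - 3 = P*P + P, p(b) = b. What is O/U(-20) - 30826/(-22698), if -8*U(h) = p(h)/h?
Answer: -145251787/11349 ≈ -12799.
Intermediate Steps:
M(P, L) = 3 + P + P**2 (M(P, L) = 3 + (P*P + P) = 3 + (P**2 + P) = 3 + (P + P**2) = 3 + P + P**2)
U(h) = -1/8 (U(h) = -h/(8*h) = -1/8*1 = -1/8)
O = 1600 (O = (-35 + (3 + 8 + 8**2))**2 = (-35 + (3 + 8 + 64))**2 = (-35 + 75)**2 = 40**2 = 1600)
O/U(-20) - 30826/(-22698) = 1600/(-1/8) - 30826/(-22698) = 1600*(-8) - 30826*(-1/22698) = -12800 + 15413/11349 = -145251787/11349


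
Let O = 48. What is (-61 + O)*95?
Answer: -1235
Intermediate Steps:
(-61 + O)*95 = (-61 + 48)*95 = -13*95 = -1235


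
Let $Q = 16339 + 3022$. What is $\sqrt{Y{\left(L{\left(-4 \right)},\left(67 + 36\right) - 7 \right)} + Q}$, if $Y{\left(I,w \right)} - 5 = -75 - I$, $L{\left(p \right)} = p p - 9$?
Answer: $2 \sqrt{4821} \approx 138.87$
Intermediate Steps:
$Q = 19361$
$L{\left(p \right)} = -9 + p^{2}$ ($L{\left(p \right)} = p^{2} - 9 = -9 + p^{2}$)
$Y{\left(I,w \right)} = -70 - I$ ($Y{\left(I,w \right)} = 5 - \left(75 + I\right) = -70 - I$)
$\sqrt{Y{\left(L{\left(-4 \right)},\left(67 + 36\right) - 7 \right)} + Q} = \sqrt{\left(-70 - \left(-9 + \left(-4\right)^{2}\right)\right) + 19361} = \sqrt{\left(-70 - \left(-9 + 16\right)\right) + 19361} = \sqrt{\left(-70 - 7\right) + 19361} = \sqrt{-77 + 19361} = \sqrt{19284} = 2 \sqrt{4821}$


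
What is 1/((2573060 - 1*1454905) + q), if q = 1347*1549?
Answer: 1/3204658 ≈ 3.1205e-7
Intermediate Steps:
q = 2086503
1/((2573060 - 1*1454905) + q) = 1/((2573060 - 1*1454905) + 2086503) = 1/((2573060 - 1454905) + 2086503) = 1/(1118155 + 2086503) = 1/3204658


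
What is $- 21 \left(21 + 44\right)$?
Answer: $-1365$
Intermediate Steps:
$- 21 \left(21 + 44\right) = \left(-21\right) 65 = -1365$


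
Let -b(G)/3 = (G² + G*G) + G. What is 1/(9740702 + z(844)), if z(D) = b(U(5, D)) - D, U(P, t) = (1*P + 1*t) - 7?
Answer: 1/5483548 ≈ 1.8236e-7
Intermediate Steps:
U(P, t) = -7 + P + t (U(P, t) = (P + t) - 7 = -7 + P + t)
b(G) = -6*G² - 3*G (b(G) = -3*((G² + G*G) + G) = -3*((G² + G²) + G) = -3*(2*G² + G) = -3*(G + 2*G²) = -6*G² - 3*G)
z(D) = -D - 3*(-3 + 2*D)*(-2 + D) (z(D) = -3*(-7 + 5 + D)*(1 + 2*(-7 + 5 + D)) - D = -3*(-2 + D)*(1 + 2*(-2 + D)) - D = -3*(-2 + D)*(1 + (-4 + 2*D)) - D = -3*(-2 + D)*(-3 + 2*D) - D = -3*(-3 + 2*D)*(-2 + D) - D = -D - 3*(-3 + 2*D)*(-2 + D))
1/(9740702 + z(844)) = 1/(9740702 + (-18 - 6*844² + 20*844)) = 1/(9740702 + (-18 - 6*712336 + 16880)) = 1/(9740702 + (-18 - 4274016 + 16880)) = 1/(9740702 - 4257154) = 1/5483548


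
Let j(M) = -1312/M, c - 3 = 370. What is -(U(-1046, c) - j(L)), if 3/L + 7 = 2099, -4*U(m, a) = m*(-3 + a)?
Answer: -3034969/3 ≈ -1.0117e+6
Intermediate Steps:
c = 373 (c = 3 + 370 = 373)
U(m, a) = -m*(-3 + a)/4
L = 3/2092 (L = 3/(-7 + 2099) = 3/2092 ≈ 0.0014340)
-(U(-1046, c) - j(L)) = -((¼)*(-1046)*(3 - 1*373) - (-1312)/3/2092) = -((¼)*(-1046)*(3 - 373) - (-1312)*2092/3) = -((¼)*(-1046)*(-370) - 1*(-2744704/3)) = -(96755 + 2744704/3) = -1*3034969/3 = -3034969/3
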